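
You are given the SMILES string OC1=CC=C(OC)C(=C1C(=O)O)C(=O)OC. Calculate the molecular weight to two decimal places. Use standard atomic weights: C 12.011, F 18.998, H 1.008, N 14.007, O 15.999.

First, the molecular formula is C10H10O6 (counting implicit H from valence).
  C: 10 × 12.011 = 120.110
  H: 10 × 1.008 = 10.080
  O: 6 × 15.999 = 95.994
Sum: 10×12.011 + 10×1.008 + 6×15.999 = 226.184 → 226.18 g/mol.

226.18 g/mol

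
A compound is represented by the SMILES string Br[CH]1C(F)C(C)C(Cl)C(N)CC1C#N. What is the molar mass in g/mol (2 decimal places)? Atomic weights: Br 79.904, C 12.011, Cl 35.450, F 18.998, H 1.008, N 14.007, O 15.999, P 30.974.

First, the molecular formula is C9H13BrClFN2 (counting implicit H from valence).
  Br: 1 × 79.904 = 79.904
  C: 9 × 12.011 = 108.099
  Cl: 1 × 35.450 = 35.450
  F: 1 × 18.998 = 18.998
  H: 13 × 1.008 = 13.104
  N: 2 × 14.007 = 28.014
Sum: 1×79.904 + 9×12.011 + 1×35.450 + 1×18.998 + 13×1.008 + 2×14.007 = 283.569 → 283.57 g/mol.

283.57 g/mol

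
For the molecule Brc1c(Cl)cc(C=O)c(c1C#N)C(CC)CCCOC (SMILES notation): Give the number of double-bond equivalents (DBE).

Molecular formula: C15H17BrClNO2.
DoU = (2C + 2 + N − H − X) / 2, where X is the halogen count and O/S are ignored.
    = (2·15 + 2 + 1 − 17 − 2) / 2 = 14 / 2 = 7.

7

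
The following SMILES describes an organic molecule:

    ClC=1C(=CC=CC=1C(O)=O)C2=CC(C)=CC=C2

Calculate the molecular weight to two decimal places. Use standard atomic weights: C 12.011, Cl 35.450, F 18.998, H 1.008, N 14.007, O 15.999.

246.69 g/mol

First, the molecular formula is C14H11ClO2 (counting implicit H from valence).
  C: 14 × 12.011 = 168.154
  Cl: 1 × 35.450 = 35.450
  H: 11 × 1.008 = 11.088
  O: 2 × 15.999 = 31.998
Sum: 14×12.011 + 1×35.450 + 11×1.008 + 2×15.999 = 246.690 → 246.69 g/mol.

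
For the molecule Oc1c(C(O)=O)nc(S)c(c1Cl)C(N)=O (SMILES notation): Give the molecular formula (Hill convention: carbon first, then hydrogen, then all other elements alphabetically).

Walk through each heavy atom and fill implicit hydrogens from standard valence (C 4, N 3, O 2, S 2, halogen 1); for lowercase aromatic atoms, an aromatic c carries 1 H when it has two neighbours and 0 H with three, and aromatic n carries 0 H:
  atom 1: O, bond orders sum to 1 (valence 2) → 1 H
  atom 2: aromatic c, 3 neighbours → 0 H
  atom 3: aromatic c, 3 neighbours → 0 H
  atom 4: C, bond orders sum to 4 (valence 4) → 0 H
  atom 5: O, bond orders sum to 1 (valence 2) → 1 H
  atom 6: O, bond orders sum to 2 (valence 2) → 0 H
  atom 7: aromatic n, 2 neighbours → 0 H
  atom 8: aromatic c, 3 neighbours → 0 H
  atom 9: S, bond orders sum to 1 (valence 2) → 1 H
  atom 10: aromatic c, 3 neighbours → 0 H
  atom 11: aromatic c, 3 neighbours → 0 H
  atom 12: Cl (halogen, monovalent) → 0 H
  atom 13: C, bond orders sum to 4 (valence 4) → 0 H
  atom 14: N, bond orders sum to 1 (valence 3) → 2 H
  atom 15: O, bond orders sum to 2 (valence 2) → 0 H
Totals → C:7, H:5, Cl:1, N:2, O:4, S:1.
In Hill order: C7H5ClN2O4S.

C7H5ClN2O4S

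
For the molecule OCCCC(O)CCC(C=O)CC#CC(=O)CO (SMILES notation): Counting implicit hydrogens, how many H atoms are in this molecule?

20

Walk through each heavy atom and fill implicit hydrogens from standard valence (C 4, N 3, O 2, S 2, halogen 1):
  atom 1: O, bond orders sum to 1 (valence 2) → 1 H
  atom 2: C, bond orders sum to 2 (valence 4) → 2 H
  atom 3: C, bond orders sum to 2 (valence 4) → 2 H
  atom 4: C, bond orders sum to 2 (valence 4) → 2 H
  atom 5: C, bond orders sum to 3 (valence 4) → 1 H
  atom 6: O, bond orders sum to 1 (valence 2) → 1 H
  atom 7: C, bond orders sum to 2 (valence 4) → 2 H
  atom 8: C, bond orders sum to 2 (valence 4) → 2 H
  atom 9: C, bond orders sum to 3 (valence 4) → 1 H
  atom 10: C, bond orders sum to 3 (valence 4) → 1 H
  atom 11: O, bond orders sum to 2 (valence 2) → 0 H
  atom 12: C, bond orders sum to 2 (valence 4) → 2 H
  atom 13: C, bond orders sum to 4 (valence 4) → 0 H
  atom 14: C, bond orders sum to 4 (valence 4) → 0 H
  atom 15: C, bond orders sum to 4 (valence 4) → 0 H
  atom 16: O, bond orders sum to 2 (valence 2) → 0 H
  atom 17: C, bond orders sum to 2 (valence 4) → 2 H
  atom 18: O, bond orders sum to 1 (valence 2) → 1 H
Total hydrogens: 20.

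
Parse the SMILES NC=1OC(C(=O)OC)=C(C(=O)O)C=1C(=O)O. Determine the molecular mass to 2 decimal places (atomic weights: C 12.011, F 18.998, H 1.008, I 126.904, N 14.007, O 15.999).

229.14 g/mol

First, the molecular formula is C8H7NO7 (counting implicit H from valence).
  C: 8 × 12.011 = 96.088
  H: 7 × 1.008 = 7.056
  N: 1 × 14.007 = 14.007
  O: 7 × 15.999 = 111.993
Sum: 8×12.011 + 7×1.008 + 1×14.007 + 7×15.999 = 229.144 → 229.14 g/mol.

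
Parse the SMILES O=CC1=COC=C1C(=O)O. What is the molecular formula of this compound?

C6H4O4

Walk through each heavy atom and fill implicit hydrogens from standard valence (C 4, N 3, O 2, S 2, halogen 1):
  atom 1: O, bond orders sum to 2 (valence 2) → 0 H
  atom 2: C, bond orders sum to 3 (valence 4) → 1 H
  atom 3: C, bond orders sum to 4 (valence 4) → 0 H
  atom 4: C, bond orders sum to 3 (valence 4) → 1 H
  atom 5: O, bond orders sum to 2 (valence 2) → 0 H
  atom 6: C, bond orders sum to 3 (valence 4) → 1 H
  atom 7: C, bond orders sum to 4 (valence 4) → 0 H
  atom 8: C, bond orders sum to 4 (valence 4) → 0 H
  atom 9: O, bond orders sum to 2 (valence 2) → 0 H
  atom 10: O, bond orders sum to 1 (valence 2) → 1 H
Totals → C:6, H:4, O:4.
In Hill order: C6H4O4.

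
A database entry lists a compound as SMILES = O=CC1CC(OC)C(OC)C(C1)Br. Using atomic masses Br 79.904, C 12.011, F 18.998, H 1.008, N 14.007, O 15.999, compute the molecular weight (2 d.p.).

251.12 g/mol

First, the molecular formula is C9H15BrO3 (counting implicit H from valence).
  Br: 1 × 79.904 = 79.904
  C: 9 × 12.011 = 108.099
  H: 15 × 1.008 = 15.120
  O: 3 × 15.999 = 47.997
Sum: 1×79.904 + 9×12.011 + 15×1.008 + 3×15.999 = 251.120 → 251.12 g/mol.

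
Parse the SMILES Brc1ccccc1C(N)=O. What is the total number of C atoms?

7

Count every carbon token in the SMILES (each C, including those in ring-closure positions and inside branches).
Carbon count: 7.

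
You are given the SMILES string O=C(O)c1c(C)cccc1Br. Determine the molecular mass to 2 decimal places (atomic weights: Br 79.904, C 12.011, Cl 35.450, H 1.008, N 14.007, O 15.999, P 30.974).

First, the molecular formula is C8H7BrO2 (counting implicit H from valence).
  Br: 1 × 79.904 = 79.904
  C: 8 × 12.011 = 96.088
  H: 7 × 1.008 = 7.056
  O: 2 × 15.999 = 31.998
Sum: 1×79.904 + 8×12.011 + 7×1.008 + 2×15.999 = 215.046 → 215.05 g/mol.

215.05 g/mol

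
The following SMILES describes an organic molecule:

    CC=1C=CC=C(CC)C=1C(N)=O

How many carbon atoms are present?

10

Count every carbon token in the SMILES (each C, including those in ring-closure positions and inside branches).
Carbon count: 10.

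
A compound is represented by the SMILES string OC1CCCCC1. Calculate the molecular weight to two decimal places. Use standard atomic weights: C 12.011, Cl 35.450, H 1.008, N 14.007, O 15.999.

100.16 g/mol

First, the molecular formula is C6H12O (counting implicit H from valence).
  C: 6 × 12.011 = 72.066
  H: 12 × 1.008 = 12.096
  O: 1 × 15.999 = 15.999
Sum: 6×12.011 + 12×1.008 + 1×15.999 = 100.161 → 100.16 g/mol.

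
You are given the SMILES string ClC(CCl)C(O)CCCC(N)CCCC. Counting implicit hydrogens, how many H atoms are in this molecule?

Walk through each heavy atom and fill implicit hydrogens from standard valence (C 4, N 3, O 2, S 2, halogen 1):
  atom 1: Cl (halogen, monovalent) → 0 H
  atom 2: C, bond orders sum to 3 (valence 4) → 1 H
  atom 3: C, bond orders sum to 2 (valence 4) → 2 H
  atom 4: Cl (halogen, monovalent) → 0 H
  atom 5: C, bond orders sum to 3 (valence 4) → 1 H
  atom 6: O, bond orders sum to 1 (valence 2) → 1 H
  atom 7: C, bond orders sum to 2 (valence 4) → 2 H
  atom 8: C, bond orders sum to 2 (valence 4) → 2 H
  atom 9: C, bond orders sum to 2 (valence 4) → 2 H
  atom 10: C, bond orders sum to 3 (valence 4) → 1 H
  atom 11: N, bond orders sum to 1 (valence 3) → 2 H
  atom 12: C, bond orders sum to 2 (valence 4) → 2 H
  atom 13: C, bond orders sum to 2 (valence 4) → 2 H
  atom 14: C, bond orders sum to 2 (valence 4) → 2 H
  atom 15: C, bond orders sum to 1 (valence 4) → 3 H
Total hydrogens: 23.

23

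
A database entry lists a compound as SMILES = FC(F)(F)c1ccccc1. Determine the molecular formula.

C7H5F3

Walk through each heavy atom and fill implicit hydrogens from standard valence (C 4, N 3, O 2, S 2, halogen 1); for lowercase aromatic atoms, an aromatic c carries 1 H when it has two neighbours and 0 H with three, and aromatic n carries 0 H:
  atom 1: F (halogen, monovalent) → 0 H
  atom 2: C, bond orders sum to 4 (valence 4) → 0 H
  atom 3: F (halogen, monovalent) → 0 H
  atom 4: F (halogen, monovalent) → 0 H
  atom 5: aromatic c, 3 neighbours → 0 H
  atom 6: aromatic c, 2 neighbours → 1 H
  atom 7: aromatic c, 2 neighbours → 1 H
  atom 8: aromatic c, 2 neighbours → 1 H
  atom 9: aromatic c, 2 neighbours → 1 H
  atom 10: aromatic c, 2 neighbours → 1 H
Totals → C:7, H:5, F:3.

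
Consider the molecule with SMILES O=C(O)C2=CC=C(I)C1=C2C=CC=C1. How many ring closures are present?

2

In SMILES, each pair of matching ring-closure digits denotes one ring-closing bond; the number of such bonds equals the number of independent rings.
Ring-closure bonds here: 2.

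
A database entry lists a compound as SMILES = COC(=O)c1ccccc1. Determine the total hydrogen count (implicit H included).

Walk through each heavy atom and fill implicit hydrogens from standard valence (C 4, N 3, O 2, S 2, halogen 1); for lowercase aromatic atoms, an aromatic c carries 1 H when it has two neighbours and 0 H with three, and aromatic n carries 0 H:
  atom 1: C, bond orders sum to 1 (valence 4) → 3 H
  atom 2: O, bond orders sum to 2 (valence 2) → 0 H
  atom 3: C, bond orders sum to 4 (valence 4) → 0 H
  atom 4: O, bond orders sum to 2 (valence 2) → 0 H
  atom 5: aromatic c, 3 neighbours → 0 H
  atom 6: aromatic c, 2 neighbours → 1 H
  atom 7: aromatic c, 2 neighbours → 1 H
  atom 8: aromatic c, 2 neighbours → 1 H
  atom 9: aromatic c, 2 neighbours → 1 H
  atom 10: aromatic c, 2 neighbours → 1 H
Total hydrogens: 8.

8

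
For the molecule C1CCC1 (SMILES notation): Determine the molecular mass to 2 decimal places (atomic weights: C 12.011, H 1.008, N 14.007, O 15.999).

First, the molecular formula is C4H8 (counting implicit H from valence).
  C: 4 × 12.011 = 48.044
  H: 8 × 1.008 = 8.064
Sum: 4×12.011 + 8×1.008 = 56.108 → 56.11 g/mol.

56.11 g/mol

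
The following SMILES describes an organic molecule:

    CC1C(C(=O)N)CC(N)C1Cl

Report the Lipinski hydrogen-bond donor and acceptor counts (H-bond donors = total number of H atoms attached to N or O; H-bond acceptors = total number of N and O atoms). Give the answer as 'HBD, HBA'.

Donors: find every N or O and count the H atoms it carries.
  atom 5 (O): bond orders sum to 2 → 0 H
  atom 6 (N): bond orders sum to 1 → 2 H
  atom 9 (N): bond orders sum to 1 → 2 H
Lipinski HBD = 4.
Acceptors: N atoms = 2, O atoms = 1 → HBA = 3.

4, 3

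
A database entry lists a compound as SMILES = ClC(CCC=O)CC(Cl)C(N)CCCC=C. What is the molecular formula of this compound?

Walk through each heavy atom and fill implicit hydrogens from standard valence (C 4, N 3, O 2, S 2, halogen 1):
  atom 1: Cl (halogen, monovalent) → 0 H
  atom 2: C, bond orders sum to 3 (valence 4) → 1 H
  atom 3: C, bond orders sum to 2 (valence 4) → 2 H
  atom 4: C, bond orders sum to 2 (valence 4) → 2 H
  atom 5: C, bond orders sum to 3 (valence 4) → 1 H
  atom 6: O, bond orders sum to 2 (valence 2) → 0 H
  atom 7: C, bond orders sum to 2 (valence 4) → 2 H
  atom 8: C, bond orders sum to 3 (valence 4) → 1 H
  atom 9: Cl (halogen, monovalent) → 0 H
  atom 10: C, bond orders sum to 3 (valence 4) → 1 H
  atom 11: N, bond orders sum to 1 (valence 3) → 2 H
  atom 12: C, bond orders sum to 2 (valence 4) → 2 H
  atom 13: C, bond orders sum to 2 (valence 4) → 2 H
  atom 14: C, bond orders sum to 2 (valence 4) → 2 H
  atom 15: C, bond orders sum to 3 (valence 4) → 1 H
  atom 16: C, bond orders sum to 2 (valence 4) → 2 H
Totals → C:12, H:21, Cl:2, N:1, O:1.
In Hill order: C12H21Cl2NO.

C12H21Cl2NO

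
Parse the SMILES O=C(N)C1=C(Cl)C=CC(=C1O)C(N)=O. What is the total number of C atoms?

Count every carbon token in the SMILES (each C, including those in ring-closure positions and inside branches).
Carbon count: 8.

8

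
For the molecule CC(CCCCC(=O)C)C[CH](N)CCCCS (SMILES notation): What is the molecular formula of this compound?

Walk through each heavy atom and fill implicit hydrogens from standard valence (C 4, N 3, O 2, S 2, halogen 1):
  atom 1: C, bond orders sum to 1 (valence 4) → 3 H
  atom 2: C, bond orders sum to 3 (valence 4) → 1 H
  atom 3: C, bond orders sum to 2 (valence 4) → 2 H
  atom 4: C, bond orders sum to 2 (valence 4) → 2 H
  atom 5: C, bond orders sum to 2 (valence 4) → 2 H
  atom 6: C, bond orders sum to 2 (valence 4) → 2 H
  atom 7: C, bond orders sum to 4 (valence 4) → 0 H
  atom 8: O, bond orders sum to 2 (valence 2) → 0 H
  atom 9: C, bond orders sum to 1 (valence 4) → 3 H
  atom 10: C, bond orders sum to 2 (valence 4) → 2 H
  atom 11: C with explicit H count 1
  atom 12: N, bond orders sum to 1 (valence 3) → 2 H
  atom 13: C, bond orders sum to 2 (valence 4) → 2 H
  atom 14: C, bond orders sum to 2 (valence 4) → 2 H
  atom 15: C, bond orders sum to 2 (valence 4) → 2 H
  atom 16: C, bond orders sum to 2 (valence 4) → 2 H
  atom 17: S, bond orders sum to 1 (valence 2) → 1 H
Totals → C:14, H:29, N:1, O:1, S:1.

C14H29NOS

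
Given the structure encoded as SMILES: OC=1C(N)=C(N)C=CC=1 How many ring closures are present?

1

In SMILES, each pair of matching ring-closure digits denotes one ring-closing bond; the number of such bonds equals the number of independent rings.
Ring-closure bonds here: 1.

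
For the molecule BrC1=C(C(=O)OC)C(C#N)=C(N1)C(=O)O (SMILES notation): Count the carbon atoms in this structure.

Count every carbon token in the SMILES (each C, including those in ring-closure positions and inside branches).
Carbon count: 8.

8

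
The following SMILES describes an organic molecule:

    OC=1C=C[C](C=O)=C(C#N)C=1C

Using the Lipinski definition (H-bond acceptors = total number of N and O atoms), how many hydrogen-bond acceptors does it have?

N atoms: 1; O atoms: 2.
Lipinski HBA = 1 + 2 = 3.

3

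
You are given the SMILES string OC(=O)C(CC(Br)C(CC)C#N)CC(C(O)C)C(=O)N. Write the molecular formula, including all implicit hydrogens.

C13H21BrN2O4

Walk through each heavy atom and fill implicit hydrogens from standard valence (C 4, N 3, O 2, S 2, halogen 1):
  atom 1: O, bond orders sum to 1 (valence 2) → 1 H
  atom 2: C, bond orders sum to 4 (valence 4) → 0 H
  atom 3: O, bond orders sum to 2 (valence 2) → 0 H
  atom 4: C, bond orders sum to 3 (valence 4) → 1 H
  atom 5: C, bond orders sum to 2 (valence 4) → 2 H
  atom 6: C, bond orders sum to 3 (valence 4) → 1 H
  atom 7: Br (halogen, monovalent) → 0 H
  atom 8: C, bond orders sum to 3 (valence 4) → 1 H
  atom 9: C, bond orders sum to 2 (valence 4) → 2 H
  atom 10: C, bond orders sum to 1 (valence 4) → 3 H
  atom 11: C, bond orders sum to 4 (valence 4) → 0 H
  atom 12: N, bond orders sum to 3 (valence 3) → 0 H
  atom 13: C, bond orders sum to 2 (valence 4) → 2 H
  atom 14: C, bond orders sum to 3 (valence 4) → 1 H
  atom 15: C, bond orders sum to 3 (valence 4) → 1 H
  atom 16: O, bond orders sum to 1 (valence 2) → 1 H
  atom 17: C, bond orders sum to 1 (valence 4) → 3 H
  atom 18: C, bond orders sum to 4 (valence 4) → 0 H
  atom 19: O, bond orders sum to 2 (valence 2) → 0 H
  atom 20: N, bond orders sum to 1 (valence 3) → 2 H
Totals → C:13, H:21, Br:1, N:2, O:4.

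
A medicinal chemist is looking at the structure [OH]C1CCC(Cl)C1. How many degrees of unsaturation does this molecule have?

1

Degree of unsaturation = (number of rings) + (number of π bonds).
Ring closures in the SMILES: 1.
π bonds: none → 0 DoU from unsaturation.
Total DoU = 1 + 0 = 1.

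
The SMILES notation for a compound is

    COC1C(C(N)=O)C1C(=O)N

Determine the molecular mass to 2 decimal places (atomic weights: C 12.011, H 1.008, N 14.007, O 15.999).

First, the molecular formula is C6H10N2O3 (counting implicit H from valence).
  C: 6 × 12.011 = 72.066
  H: 10 × 1.008 = 10.080
  N: 2 × 14.007 = 28.014
  O: 3 × 15.999 = 47.997
Sum: 6×12.011 + 10×1.008 + 2×14.007 + 3×15.999 = 158.157 → 158.16 g/mol.

158.16 g/mol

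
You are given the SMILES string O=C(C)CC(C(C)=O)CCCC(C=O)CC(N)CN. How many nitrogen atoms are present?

Scan the SMILES for N atoms (remember two-letter symbols like Cl and Br are single atoms).
Nitrogen count: 2.

2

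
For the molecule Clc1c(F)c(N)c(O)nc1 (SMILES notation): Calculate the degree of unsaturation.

4

Molecular formula: C5H4ClFN2O.
DoU = (2C + 2 + N − H − X) / 2, where X is the halogen count and O/S are ignored.
    = (2·5 + 2 + 2 − 4 − 2) / 2 = 8 / 2 = 4.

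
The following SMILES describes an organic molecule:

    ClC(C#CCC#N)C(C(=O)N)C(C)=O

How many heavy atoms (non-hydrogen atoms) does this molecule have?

14

Every atom symbol written in the SMILES (organic subset) is one heavy atom; implicit H are not written.
Heavy atoms by element → C:9, Cl:1, N:2, O:2.
Total: 14.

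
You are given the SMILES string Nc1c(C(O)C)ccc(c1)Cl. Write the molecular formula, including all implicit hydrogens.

Walk through each heavy atom and fill implicit hydrogens from standard valence (C 4, N 3, O 2, S 2, halogen 1); for lowercase aromatic atoms, an aromatic c carries 1 H when it has two neighbours and 0 H with three, and aromatic n carries 0 H:
  atom 1: N, bond orders sum to 1 (valence 3) → 2 H
  atom 2: aromatic c, 3 neighbours → 0 H
  atom 3: aromatic c, 3 neighbours → 0 H
  atom 4: C, bond orders sum to 3 (valence 4) → 1 H
  atom 5: O, bond orders sum to 1 (valence 2) → 1 H
  atom 6: C, bond orders sum to 1 (valence 4) → 3 H
  atom 7: aromatic c, 2 neighbours → 1 H
  atom 8: aromatic c, 2 neighbours → 1 H
  atom 9: aromatic c, 3 neighbours → 0 H
  atom 10: aromatic c, 2 neighbours → 1 H
  atom 11: Cl (halogen, monovalent) → 0 H
Totals → C:8, H:10, Cl:1, N:1, O:1.
In Hill order: C8H10ClNO.

C8H10ClNO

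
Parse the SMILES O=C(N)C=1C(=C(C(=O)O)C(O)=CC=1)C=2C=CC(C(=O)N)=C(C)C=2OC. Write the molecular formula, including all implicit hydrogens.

C17H16N2O6

Walk through each heavy atom and fill implicit hydrogens from standard valence (C 4, N 3, O 2, S 2, halogen 1):
  atom 1: O, bond orders sum to 2 (valence 2) → 0 H
  atom 2: C, bond orders sum to 4 (valence 4) → 0 H
  atom 3: N, bond orders sum to 1 (valence 3) → 2 H
  atom 4: C, bond orders sum to 4 (valence 4) → 0 H
  atom 5: C, bond orders sum to 4 (valence 4) → 0 H
  atom 6: C, bond orders sum to 4 (valence 4) → 0 H
  atom 7: C, bond orders sum to 4 (valence 4) → 0 H
  atom 8: O, bond orders sum to 2 (valence 2) → 0 H
  atom 9: O, bond orders sum to 1 (valence 2) → 1 H
  atom 10: C, bond orders sum to 4 (valence 4) → 0 H
  atom 11: O, bond orders sum to 1 (valence 2) → 1 H
  atom 12: C, bond orders sum to 3 (valence 4) → 1 H
  atom 13: C, bond orders sum to 3 (valence 4) → 1 H
  atom 14: C, bond orders sum to 4 (valence 4) → 0 H
  atom 15: C, bond orders sum to 3 (valence 4) → 1 H
  atom 16: C, bond orders sum to 3 (valence 4) → 1 H
  atom 17: C, bond orders sum to 4 (valence 4) → 0 H
  atom 18: C, bond orders sum to 4 (valence 4) → 0 H
  atom 19: O, bond orders sum to 2 (valence 2) → 0 H
  atom 20: N, bond orders sum to 1 (valence 3) → 2 H
  atom 21: C, bond orders sum to 4 (valence 4) → 0 H
  atom 22: C, bond orders sum to 1 (valence 4) → 3 H
  atom 23: C, bond orders sum to 4 (valence 4) → 0 H
  atom 24: O, bond orders sum to 2 (valence 2) → 0 H
  atom 25: C, bond orders sum to 1 (valence 4) → 3 H
Totals → C:17, H:16, N:2, O:6.
In Hill order: C17H16N2O6.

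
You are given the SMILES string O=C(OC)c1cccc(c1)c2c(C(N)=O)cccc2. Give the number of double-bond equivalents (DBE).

Molecular formula: C15H13NO3.
DoU = (2C + 2 + N − H − X) / 2, where X is the halogen count and O/S are ignored.
    = (2·15 + 2 + 1 − 13 − 0) / 2 = 20 / 2 = 10.

10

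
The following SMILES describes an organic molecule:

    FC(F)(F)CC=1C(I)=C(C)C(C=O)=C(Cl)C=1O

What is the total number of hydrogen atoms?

7

Walk through each heavy atom and fill implicit hydrogens from standard valence (C 4, N 3, O 2, S 2, halogen 1):
  atom 1: F (halogen, monovalent) → 0 H
  atom 2: C, bond orders sum to 4 (valence 4) → 0 H
  atom 3: F (halogen, monovalent) → 0 H
  atom 4: F (halogen, monovalent) → 0 H
  atom 5: C, bond orders sum to 2 (valence 4) → 2 H
  atom 6: C, bond orders sum to 4 (valence 4) → 0 H
  atom 7: C, bond orders sum to 4 (valence 4) → 0 H
  atom 8: I (halogen, monovalent) → 0 H
  atom 9: C, bond orders sum to 4 (valence 4) → 0 H
  atom 10: C, bond orders sum to 1 (valence 4) → 3 H
  atom 11: C, bond orders sum to 4 (valence 4) → 0 H
  atom 12: C, bond orders sum to 3 (valence 4) → 1 H
  atom 13: O, bond orders sum to 2 (valence 2) → 0 H
  atom 14: C, bond orders sum to 4 (valence 4) → 0 H
  atom 15: Cl (halogen, monovalent) → 0 H
  atom 16: C, bond orders sum to 4 (valence 4) → 0 H
  atom 17: O, bond orders sum to 1 (valence 2) → 1 H
Total hydrogens: 7.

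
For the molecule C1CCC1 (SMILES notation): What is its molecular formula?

C4H8

Walk through each heavy atom and fill implicit hydrogens from standard valence (C 4, N 3, O 2, S 2, halogen 1):
  atom 1: C, bond orders sum to 2 (valence 4) → 2 H
  atom 2: C, bond orders sum to 2 (valence 4) → 2 H
  atom 3: C, bond orders sum to 2 (valence 4) → 2 H
  atom 4: C, bond orders sum to 2 (valence 4) → 2 H
Totals → C:4, H:8.
In Hill order: C4H8.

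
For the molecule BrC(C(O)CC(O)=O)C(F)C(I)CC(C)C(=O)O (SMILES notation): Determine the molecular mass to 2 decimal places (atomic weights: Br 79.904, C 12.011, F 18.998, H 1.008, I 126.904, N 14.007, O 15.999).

441.03 g/mol

First, the molecular formula is C10H15BrFIO5 (counting implicit H from valence).
  Br: 1 × 79.904 = 79.904
  C: 10 × 12.011 = 120.110
  F: 1 × 18.998 = 18.998
  H: 15 × 1.008 = 15.120
  I: 1 × 126.904 = 126.904
  O: 5 × 15.999 = 79.995
Sum: 1×79.904 + 10×12.011 + 1×18.998 + 15×1.008 + 1×126.904 + 5×15.999 = 441.031 → 441.03 g/mol.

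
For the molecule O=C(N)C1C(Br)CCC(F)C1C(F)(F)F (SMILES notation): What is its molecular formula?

C8H10BrF4NO

Walk through each heavy atom and fill implicit hydrogens from standard valence (C 4, N 3, O 2, S 2, halogen 1):
  atom 1: O, bond orders sum to 2 (valence 2) → 0 H
  atom 2: C, bond orders sum to 4 (valence 4) → 0 H
  atom 3: N, bond orders sum to 1 (valence 3) → 2 H
  atom 4: C, bond orders sum to 3 (valence 4) → 1 H
  atom 5: C, bond orders sum to 3 (valence 4) → 1 H
  atom 6: Br (halogen, monovalent) → 0 H
  atom 7: C, bond orders sum to 2 (valence 4) → 2 H
  atom 8: C, bond orders sum to 2 (valence 4) → 2 H
  atom 9: C, bond orders sum to 3 (valence 4) → 1 H
  atom 10: F (halogen, monovalent) → 0 H
  atom 11: C, bond orders sum to 3 (valence 4) → 1 H
  atom 12: C, bond orders sum to 4 (valence 4) → 0 H
  atom 13: F (halogen, monovalent) → 0 H
  atom 14: F (halogen, monovalent) → 0 H
  atom 15: F (halogen, monovalent) → 0 H
Totals → C:8, H:10, Br:1, F:4, N:1, O:1.
In Hill order: C8H10BrF4NO.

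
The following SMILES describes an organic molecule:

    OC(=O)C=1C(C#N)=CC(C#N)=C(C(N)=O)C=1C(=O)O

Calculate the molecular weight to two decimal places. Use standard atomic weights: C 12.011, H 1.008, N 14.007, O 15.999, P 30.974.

First, the molecular formula is C11H5N3O5 (counting implicit H from valence).
  C: 11 × 12.011 = 132.121
  H: 5 × 1.008 = 5.040
  N: 3 × 14.007 = 42.021
  O: 5 × 15.999 = 79.995
Sum: 11×12.011 + 5×1.008 + 3×14.007 + 5×15.999 = 259.177 → 259.18 g/mol.

259.18 g/mol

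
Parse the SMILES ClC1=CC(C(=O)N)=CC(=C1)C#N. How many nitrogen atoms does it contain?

Scan the SMILES for N atoms (remember two-letter symbols like Cl and Br are single atoms).
Nitrogen count: 2.

2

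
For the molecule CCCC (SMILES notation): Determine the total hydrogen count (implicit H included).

Walk through each heavy atom and fill implicit hydrogens from standard valence (C 4, N 3, O 2, S 2, halogen 1):
  atom 1: C, bond orders sum to 1 (valence 4) → 3 H
  atom 2: C, bond orders sum to 2 (valence 4) → 2 H
  atom 3: C, bond orders sum to 2 (valence 4) → 2 H
  atom 4: C, bond orders sum to 1 (valence 4) → 3 H
Total hydrogens: 10.

10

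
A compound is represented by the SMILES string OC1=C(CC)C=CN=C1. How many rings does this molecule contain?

In SMILES, each pair of matching ring-closure digits denotes one ring-closing bond; the number of such bonds equals the number of independent rings.
Ring-closure bonds here: 1.

1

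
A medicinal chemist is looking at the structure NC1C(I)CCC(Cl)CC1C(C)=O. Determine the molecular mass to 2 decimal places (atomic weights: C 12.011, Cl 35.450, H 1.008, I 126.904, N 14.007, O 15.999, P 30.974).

First, the molecular formula is C9H15ClINO (counting implicit H from valence).
  C: 9 × 12.011 = 108.099
  Cl: 1 × 35.450 = 35.450
  H: 15 × 1.008 = 15.120
  I: 1 × 126.904 = 126.904
  N: 1 × 14.007 = 14.007
  O: 1 × 15.999 = 15.999
Sum: 9×12.011 + 1×35.450 + 15×1.008 + 1×126.904 + 1×14.007 + 1×15.999 = 315.579 → 315.58 g/mol.

315.58 g/mol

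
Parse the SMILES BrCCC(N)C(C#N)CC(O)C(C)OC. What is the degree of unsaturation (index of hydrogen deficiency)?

Molecular formula: C10H19BrN2O2.
DoU = (2C + 2 + N − H − X) / 2, where X is the halogen count and O/S are ignored.
    = (2·10 + 2 + 2 − 19 − 1) / 2 = 4 / 2 = 2.

2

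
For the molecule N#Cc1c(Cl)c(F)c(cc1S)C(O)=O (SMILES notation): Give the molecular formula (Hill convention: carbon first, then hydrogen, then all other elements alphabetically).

Walk through each heavy atom and fill implicit hydrogens from standard valence (C 4, N 3, O 2, S 2, halogen 1); for lowercase aromatic atoms, an aromatic c carries 1 H when it has two neighbours and 0 H with three, and aromatic n carries 0 H:
  atom 1: N, bond orders sum to 3 (valence 3) → 0 H
  atom 2: C, bond orders sum to 4 (valence 4) → 0 H
  atom 3: aromatic c, 3 neighbours → 0 H
  atom 4: aromatic c, 3 neighbours → 0 H
  atom 5: Cl (halogen, monovalent) → 0 H
  atom 6: aromatic c, 3 neighbours → 0 H
  atom 7: F (halogen, monovalent) → 0 H
  atom 8: aromatic c, 3 neighbours → 0 H
  atom 9: aromatic c, 2 neighbours → 1 H
  atom 10: aromatic c, 3 neighbours → 0 H
  atom 11: S, bond orders sum to 1 (valence 2) → 1 H
  atom 12: C, bond orders sum to 4 (valence 4) → 0 H
  atom 13: O, bond orders sum to 1 (valence 2) → 1 H
  atom 14: O, bond orders sum to 2 (valence 2) → 0 H
Totals → C:8, H:3, Cl:1, F:1, N:1, O:2, S:1.

C8H3ClFNO2S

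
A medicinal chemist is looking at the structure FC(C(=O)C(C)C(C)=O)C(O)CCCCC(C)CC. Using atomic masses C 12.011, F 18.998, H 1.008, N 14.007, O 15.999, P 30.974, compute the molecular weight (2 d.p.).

First, the molecular formula is C15H27FO3 (counting implicit H from valence).
  C: 15 × 12.011 = 180.165
  F: 1 × 18.998 = 18.998
  H: 27 × 1.008 = 27.216
  O: 3 × 15.999 = 47.997
Sum: 15×12.011 + 1×18.998 + 27×1.008 + 3×15.999 = 274.376 → 274.38 g/mol.

274.38 g/mol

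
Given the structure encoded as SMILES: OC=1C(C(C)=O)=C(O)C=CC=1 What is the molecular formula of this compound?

C8H8O3

Walk through each heavy atom and fill implicit hydrogens from standard valence (C 4, N 3, O 2, S 2, halogen 1):
  atom 1: O, bond orders sum to 1 (valence 2) → 1 H
  atom 2: C, bond orders sum to 4 (valence 4) → 0 H
  atom 3: C, bond orders sum to 4 (valence 4) → 0 H
  atom 4: C, bond orders sum to 4 (valence 4) → 0 H
  atom 5: C, bond orders sum to 1 (valence 4) → 3 H
  atom 6: O, bond orders sum to 2 (valence 2) → 0 H
  atom 7: C, bond orders sum to 4 (valence 4) → 0 H
  atom 8: O, bond orders sum to 1 (valence 2) → 1 H
  atom 9: C, bond orders sum to 3 (valence 4) → 1 H
  atom 10: C, bond orders sum to 3 (valence 4) → 1 H
  atom 11: C, bond orders sum to 3 (valence 4) → 1 H
Totals → C:8, H:8, O:3.
In Hill order: C8H8O3.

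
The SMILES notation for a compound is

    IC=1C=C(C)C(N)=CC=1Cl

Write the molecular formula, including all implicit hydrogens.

Walk through each heavy atom and fill implicit hydrogens from standard valence (C 4, N 3, O 2, S 2, halogen 1):
  atom 1: I (halogen, monovalent) → 0 H
  atom 2: C, bond orders sum to 4 (valence 4) → 0 H
  atom 3: C, bond orders sum to 3 (valence 4) → 1 H
  atom 4: C, bond orders sum to 4 (valence 4) → 0 H
  atom 5: C, bond orders sum to 1 (valence 4) → 3 H
  atom 6: C, bond orders sum to 4 (valence 4) → 0 H
  atom 7: N, bond orders sum to 1 (valence 3) → 2 H
  atom 8: C, bond orders sum to 3 (valence 4) → 1 H
  atom 9: C, bond orders sum to 4 (valence 4) → 0 H
  atom 10: Cl (halogen, monovalent) → 0 H
Totals → C:7, H:7, Cl:1, I:1, N:1.

C7H7ClIN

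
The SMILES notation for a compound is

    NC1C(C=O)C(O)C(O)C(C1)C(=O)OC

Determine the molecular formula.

Walk through each heavy atom and fill implicit hydrogens from standard valence (C 4, N 3, O 2, S 2, halogen 1):
  atom 1: N, bond orders sum to 1 (valence 3) → 2 H
  atom 2: C, bond orders sum to 3 (valence 4) → 1 H
  atom 3: C, bond orders sum to 3 (valence 4) → 1 H
  atom 4: C, bond orders sum to 3 (valence 4) → 1 H
  atom 5: O, bond orders sum to 2 (valence 2) → 0 H
  atom 6: C, bond orders sum to 3 (valence 4) → 1 H
  atom 7: O, bond orders sum to 1 (valence 2) → 1 H
  atom 8: C, bond orders sum to 3 (valence 4) → 1 H
  atom 9: O, bond orders sum to 1 (valence 2) → 1 H
  atom 10: C, bond orders sum to 3 (valence 4) → 1 H
  atom 11: C, bond orders sum to 2 (valence 4) → 2 H
  atom 12: C, bond orders sum to 4 (valence 4) → 0 H
  atom 13: O, bond orders sum to 2 (valence 2) → 0 H
  atom 14: O, bond orders sum to 2 (valence 2) → 0 H
  atom 15: C, bond orders sum to 1 (valence 4) → 3 H
Totals → C:9, H:15, N:1, O:5.
In Hill order: C9H15NO5.

C9H15NO5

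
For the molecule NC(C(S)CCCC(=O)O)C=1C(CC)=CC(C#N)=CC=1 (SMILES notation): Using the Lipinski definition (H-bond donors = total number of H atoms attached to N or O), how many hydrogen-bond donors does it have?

3

Donors: find every N or O and count the H atoms it carries.
  atom 1 (N): bond orders sum to 1 → 2 H
  atom 9 (O): bond orders sum to 2 → 0 H
  atom 10 (O): bond orders sum to 1 → 1 H
  atom 18 (N): bond orders sum to 3 → 0 H
Lipinski HBD = 3.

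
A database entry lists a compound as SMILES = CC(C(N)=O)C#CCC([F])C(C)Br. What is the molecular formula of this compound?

Walk through each heavy atom and fill implicit hydrogens from standard valence (C 4, N 3, O 2, S 2, halogen 1):
  atom 1: C, bond orders sum to 1 (valence 4) → 3 H
  atom 2: C, bond orders sum to 3 (valence 4) → 1 H
  atom 3: C, bond orders sum to 4 (valence 4) → 0 H
  atom 4: N, bond orders sum to 1 (valence 3) → 2 H
  atom 5: O, bond orders sum to 2 (valence 2) → 0 H
  atom 6: C, bond orders sum to 4 (valence 4) → 0 H
  atom 7: C, bond orders sum to 4 (valence 4) → 0 H
  atom 8: C, bond orders sum to 2 (valence 4) → 2 H
  atom 9: C, bond orders sum to 3 (valence 4) → 1 H
  atom 10: F with explicit H count 0
  atom 11: C, bond orders sum to 3 (valence 4) → 1 H
  atom 12: C, bond orders sum to 1 (valence 4) → 3 H
  atom 13: Br (halogen, monovalent) → 0 H
Totals → C:9, H:13, Br:1, F:1, N:1, O:1.

C9H13BrFNO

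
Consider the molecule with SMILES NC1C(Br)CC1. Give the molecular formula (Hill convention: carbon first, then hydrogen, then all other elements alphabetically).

C4H8BrN

Walk through each heavy atom and fill implicit hydrogens from standard valence (C 4, N 3, O 2, S 2, halogen 1):
  atom 1: N, bond orders sum to 1 (valence 3) → 2 H
  atom 2: C, bond orders sum to 3 (valence 4) → 1 H
  atom 3: C, bond orders sum to 3 (valence 4) → 1 H
  atom 4: Br (halogen, monovalent) → 0 H
  atom 5: C, bond orders sum to 2 (valence 4) → 2 H
  atom 6: C, bond orders sum to 2 (valence 4) → 2 H
Totals → C:4, H:8, Br:1, N:1.
In Hill order: C4H8BrN.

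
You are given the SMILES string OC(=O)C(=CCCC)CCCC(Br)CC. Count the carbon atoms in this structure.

Count every carbon token in the SMILES (each C, including those in ring-closure positions and inside branches).
Carbon count: 12.

12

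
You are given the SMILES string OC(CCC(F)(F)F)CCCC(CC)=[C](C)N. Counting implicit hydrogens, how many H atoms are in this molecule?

22

Walk through each heavy atom and fill implicit hydrogens from standard valence (C 4, N 3, O 2, S 2, halogen 1):
  atom 1: O, bond orders sum to 1 (valence 2) → 1 H
  atom 2: C, bond orders sum to 3 (valence 4) → 1 H
  atom 3: C, bond orders sum to 2 (valence 4) → 2 H
  atom 4: C, bond orders sum to 2 (valence 4) → 2 H
  atom 5: C, bond orders sum to 4 (valence 4) → 0 H
  atom 6: F (halogen, monovalent) → 0 H
  atom 7: F (halogen, monovalent) → 0 H
  atom 8: F (halogen, monovalent) → 0 H
  atom 9: C, bond orders sum to 2 (valence 4) → 2 H
  atom 10: C, bond orders sum to 2 (valence 4) → 2 H
  atom 11: C, bond orders sum to 2 (valence 4) → 2 H
  atom 12: C, bond orders sum to 4 (valence 4) → 0 H
  atom 13: C, bond orders sum to 2 (valence 4) → 2 H
  atom 14: C, bond orders sum to 1 (valence 4) → 3 H
  atom 15: C with explicit H count 0
  atom 16: C, bond orders sum to 1 (valence 4) → 3 H
  atom 17: N, bond orders sum to 1 (valence 3) → 2 H
Total hydrogens: 22.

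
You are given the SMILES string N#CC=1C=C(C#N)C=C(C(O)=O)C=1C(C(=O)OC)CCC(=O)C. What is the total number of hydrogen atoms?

Walk through each heavy atom and fill implicit hydrogens from standard valence (C 4, N 3, O 2, S 2, halogen 1):
  atom 1: N, bond orders sum to 3 (valence 3) → 0 H
  atom 2: C, bond orders sum to 4 (valence 4) → 0 H
  atom 3: C, bond orders sum to 4 (valence 4) → 0 H
  atom 4: C, bond orders sum to 3 (valence 4) → 1 H
  atom 5: C, bond orders sum to 4 (valence 4) → 0 H
  atom 6: C, bond orders sum to 4 (valence 4) → 0 H
  atom 7: N, bond orders sum to 3 (valence 3) → 0 H
  atom 8: C, bond orders sum to 3 (valence 4) → 1 H
  atom 9: C, bond orders sum to 4 (valence 4) → 0 H
  atom 10: C, bond orders sum to 4 (valence 4) → 0 H
  atom 11: O, bond orders sum to 1 (valence 2) → 1 H
  atom 12: O, bond orders sum to 2 (valence 2) → 0 H
  atom 13: C, bond orders sum to 4 (valence 4) → 0 H
  atom 14: C, bond orders sum to 3 (valence 4) → 1 H
  atom 15: C, bond orders sum to 4 (valence 4) → 0 H
  atom 16: O, bond orders sum to 2 (valence 2) → 0 H
  atom 17: O, bond orders sum to 2 (valence 2) → 0 H
  atom 18: C, bond orders sum to 1 (valence 4) → 3 H
  atom 19: C, bond orders sum to 2 (valence 4) → 2 H
  atom 20: C, bond orders sum to 2 (valence 4) → 2 H
  atom 21: C, bond orders sum to 4 (valence 4) → 0 H
  atom 22: O, bond orders sum to 2 (valence 2) → 0 H
  atom 23: C, bond orders sum to 1 (valence 4) → 3 H
Total hydrogens: 14.

14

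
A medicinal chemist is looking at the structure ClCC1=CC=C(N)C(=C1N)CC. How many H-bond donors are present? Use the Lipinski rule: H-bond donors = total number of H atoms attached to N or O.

Donors: find every N or O and count the H atoms it carries.
  atom 7 (N): bond orders sum to 1 → 2 H
  atom 10 (N): bond orders sum to 1 → 2 H
Lipinski HBD = 4.

4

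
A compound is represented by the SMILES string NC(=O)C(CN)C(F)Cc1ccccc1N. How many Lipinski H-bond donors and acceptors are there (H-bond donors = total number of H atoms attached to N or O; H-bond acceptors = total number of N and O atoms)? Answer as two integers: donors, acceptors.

Donors: find every N or O and count the H atoms it carries.
  atom 1 (N): bond orders sum to 1 → 2 H
  atom 3 (O): bond orders sum to 2 → 0 H
  atom 6 (N): bond orders sum to 1 → 2 H
  atom 16 (N): bond orders sum to 1 → 2 H
Lipinski HBD = 6.
Acceptors: N atoms = 3, O atoms = 1 → HBA = 4.

6, 4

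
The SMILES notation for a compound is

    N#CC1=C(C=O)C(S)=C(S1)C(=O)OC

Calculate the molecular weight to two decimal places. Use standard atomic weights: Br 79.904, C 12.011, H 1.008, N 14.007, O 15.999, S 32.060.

227.25 g/mol

First, the molecular formula is C8H5NO3S2 (counting implicit H from valence).
  C: 8 × 12.011 = 96.088
  H: 5 × 1.008 = 5.040
  N: 1 × 14.007 = 14.007
  O: 3 × 15.999 = 47.997
  S: 2 × 32.060 = 64.120
Sum: 8×12.011 + 5×1.008 + 1×14.007 + 3×15.999 + 2×32.060 = 227.252 → 227.25 g/mol.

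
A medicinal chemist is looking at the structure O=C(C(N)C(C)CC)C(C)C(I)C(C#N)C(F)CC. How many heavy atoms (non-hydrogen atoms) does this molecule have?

19

Every atom symbol written in the SMILES (organic subset) is one heavy atom; implicit H are not written.
Heavy atoms by element → C:14, F:1, I:1, N:2, O:1.
Total: 19.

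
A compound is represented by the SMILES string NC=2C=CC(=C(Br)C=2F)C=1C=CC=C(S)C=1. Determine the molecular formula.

C12H9BrFNS

Walk through each heavy atom and fill implicit hydrogens from standard valence (C 4, N 3, O 2, S 2, halogen 1):
  atom 1: N, bond orders sum to 1 (valence 3) → 2 H
  atom 2: C, bond orders sum to 4 (valence 4) → 0 H
  atom 3: C, bond orders sum to 3 (valence 4) → 1 H
  atom 4: C, bond orders sum to 3 (valence 4) → 1 H
  atom 5: C, bond orders sum to 4 (valence 4) → 0 H
  atom 6: C, bond orders sum to 4 (valence 4) → 0 H
  atom 7: Br (halogen, monovalent) → 0 H
  atom 8: C, bond orders sum to 4 (valence 4) → 0 H
  atom 9: F (halogen, monovalent) → 0 H
  atom 10: C, bond orders sum to 4 (valence 4) → 0 H
  atom 11: C, bond orders sum to 3 (valence 4) → 1 H
  atom 12: C, bond orders sum to 3 (valence 4) → 1 H
  atom 13: C, bond orders sum to 3 (valence 4) → 1 H
  atom 14: C, bond orders sum to 4 (valence 4) → 0 H
  atom 15: S, bond orders sum to 1 (valence 2) → 1 H
  atom 16: C, bond orders sum to 3 (valence 4) → 1 H
Totals → C:12, H:9, Br:1, F:1, N:1, S:1.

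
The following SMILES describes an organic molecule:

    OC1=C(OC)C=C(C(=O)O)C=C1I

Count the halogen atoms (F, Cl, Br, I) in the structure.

Halogen atoms appear at heavy-atom position 13 (1×I).
Other groups present: 1 carboxylic acid, 1 ether, 1 hydroxyl.
Halogen count: 1.

1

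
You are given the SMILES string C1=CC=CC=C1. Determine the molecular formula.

C6H6

Walk through each heavy atom and fill implicit hydrogens from standard valence (C 4, N 3, O 2, S 2, halogen 1):
  atom 1: C, bond orders sum to 3 (valence 4) → 1 H
  atom 2: C, bond orders sum to 3 (valence 4) → 1 H
  atom 3: C, bond orders sum to 3 (valence 4) → 1 H
  atom 4: C, bond orders sum to 3 (valence 4) → 1 H
  atom 5: C, bond orders sum to 3 (valence 4) → 1 H
  atom 6: C, bond orders sum to 3 (valence 4) → 1 H
Totals → C:6, H:6.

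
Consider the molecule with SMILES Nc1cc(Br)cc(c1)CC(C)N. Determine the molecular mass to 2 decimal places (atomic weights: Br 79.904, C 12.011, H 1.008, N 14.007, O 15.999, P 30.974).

229.12 g/mol

First, the molecular formula is C9H13BrN2 (counting implicit H from valence).
  Br: 1 × 79.904 = 79.904
  C: 9 × 12.011 = 108.099
  H: 13 × 1.008 = 13.104
  N: 2 × 14.007 = 28.014
Sum: 1×79.904 + 9×12.011 + 13×1.008 + 2×14.007 = 229.121 → 229.12 g/mol.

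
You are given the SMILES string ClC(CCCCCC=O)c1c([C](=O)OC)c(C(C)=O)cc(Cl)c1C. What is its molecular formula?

Walk through each heavy atom and fill implicit hydrogens from standard valence (C 4, N 3, O 2, S 2, halogen 1); for lowercase aromatic atoms, an aromatic c carries 1 H when it has two neighbours and 0 H with three, and aromatic n carries 0 H:
  atom 1: Cl (halogen, monovalent) → 0 H
  atom 2: C, bond orders sum to 3 (valence 4) → 1 H
  atom 3: C, bond orders sum to 2 (valence 4) → 2 H
  atom 4: C, bond orders sum to 2 (valence 4) → 2 H
  atom 5: C, bond orders sum to 2 (valence 4) → 2 H
  atom 6: C, bond orders sum to 2 (valence 4) → 2 H
  atom 7: C, bond orders sum to 2 (valence 4) → 2 H
  atom 8: C, bond orders sum to 3 (valence 4) → 1 H
  atom 9: O, bond orders sum to 2 (valence 2) → 0 H
  atom 10: aromatic c, 3 neighbours → 0 H
  atom 11: aromatic c, 3 neighbours → 0 H
  atom 12: C with explicit H count 0
  atom 13: O, bond orders sum to 2 (valence 2) → 0 H
  atom 14: O, bond orders sum to 2 (valence 2) → 0 H
  atom 15: C, bond orders sum to 1 (valence 4) → 3 H
  atom 16: aromatic c, 3 neighbours → 0 H
  atom 17: C, bond orders sum to 4 (valence 4) → 0 H
  atom 18: C, bond orders sum to 1 (valence 4) → 3 H
  atom 19: O, bond orders sum to 2 (valence 2) → 0 H
  atom 20: aromatic c, 2 neighbours → 1 H
  atom 21: aromatic c, 3 neighbours → 0 H
  atom 22: Cl (halogen, monovalent) → 0 H
  atom 23: aromatic c, 3 neighbours → 0 H
  atom 24: C, bond orders sum to 1 (valence 4) → 3 H
Totals → C:18, H:22, Cl:2, O:4.

C18H22Cl2O4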